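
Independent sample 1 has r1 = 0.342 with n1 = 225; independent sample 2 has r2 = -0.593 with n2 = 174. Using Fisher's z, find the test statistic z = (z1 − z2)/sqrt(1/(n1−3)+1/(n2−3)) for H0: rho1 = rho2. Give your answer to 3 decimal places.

10.208

z1 = atanh(0.342) = 0.356356,  z2 = atanh(-0.593) = -0.682281
SE = √(1/(n1−3) + 1/(n2−3)) = √(1/222 + 1/171) = √(0.0045045 + 0.0058480) = √0.0103525 = 0.101747
z = (z1 − z2)/SE = (0.356356 − (-0.682281)) / 0.101747 = 1.038637 / 0.101747 = 10.208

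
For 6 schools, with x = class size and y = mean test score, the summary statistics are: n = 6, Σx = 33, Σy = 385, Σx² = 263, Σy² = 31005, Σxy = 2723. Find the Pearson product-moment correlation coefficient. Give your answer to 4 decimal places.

0.8450

S_xy = nΣxy − ΣxΣy = 6·2723 − 33·385 = 16338 − 12705 = 3633
S_xx = nΣx² − (Σx)² = 6·263 − 33² = 1578 − 1089 = 489
S_yy = nΣy² − (Σy)² = 6·31005 − 385² = 186030 − 148225 = 37805
r = S_xy / √(S_xx·S_yy) = 3633 / √(489·37805) = 3633 / √18486645 = 3633 / 4299.6099 = 0.8450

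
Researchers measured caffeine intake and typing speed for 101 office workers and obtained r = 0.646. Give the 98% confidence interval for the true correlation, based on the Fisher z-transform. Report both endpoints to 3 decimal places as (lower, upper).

(0.488, 0.763)

z_r = atanh(0.646) = 0.768403;  SE = 1/√(n−3) = 1/√98 = 0.101015
z-limits: 0.768403 ± 2.326·0.101015 = 0.768403 ± 0.234961 = [0.533442, 1.003364]
ρ-limits: (tanh 0.533442, tanh 1.003364) = (0.488, 0.763)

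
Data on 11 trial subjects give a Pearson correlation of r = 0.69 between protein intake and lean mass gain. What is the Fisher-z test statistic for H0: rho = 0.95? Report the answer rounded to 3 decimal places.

Fisher z: atanh(0.69) = 0.847956, atanh(0.95) = 1.831781
z = (z_r − z_0)·√(n−3) = (0.847956 − 1.831781)·√8 = -0.983825 · 2.828427 = -2.783

-2.783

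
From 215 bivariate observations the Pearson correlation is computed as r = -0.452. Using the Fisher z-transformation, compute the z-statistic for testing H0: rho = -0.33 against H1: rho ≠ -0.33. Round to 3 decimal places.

z_r = atanh(-0.452) = -0.487211,  z_0 = atanh(-0.33) = -0.342828
SE = 1/√(n−3) = 1/√212 = 0.068680
z = (z_r − z_0)/SE = (-0.487211 − (-0.342828)) / 0.068680 = -0.144383 / 0.068680 = -2.102

-2.102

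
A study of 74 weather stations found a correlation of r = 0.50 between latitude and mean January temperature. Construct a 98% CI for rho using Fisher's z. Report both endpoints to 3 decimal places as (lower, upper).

(0.267, 0.678)

Fisher z: z_r = atanh(r) = ½·ln((1+0.50)/(1−0.50)) = 0.549306
SE(z) = 1/√(n−3) = 1/√71 = 0.118678
98% ⇒ z* = 2.326; margin = 2.326·0.118678 = 0.276045
CI on z-scale: (0.273261, 0.825351)
Back-transform: tanh(0.273261) = 0.266657, tanh(0.825351) = 0.677972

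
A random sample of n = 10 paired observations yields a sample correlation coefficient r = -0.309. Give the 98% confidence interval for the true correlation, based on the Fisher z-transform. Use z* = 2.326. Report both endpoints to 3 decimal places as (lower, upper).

(-0.833, 0.508)

z_r = atanh(-0.309) = -0.319439;  SE = 1/√(n−3) = 1/√7 = 0.377964
z-limits: -0.319439 ± 2.326·0.377964 = -0.319439 ± 0.879144 = [-1.198583, 0.559705]
ρ-limits: (tanh -1.198583, tanh 0.559705) = (-0.833, 0.508)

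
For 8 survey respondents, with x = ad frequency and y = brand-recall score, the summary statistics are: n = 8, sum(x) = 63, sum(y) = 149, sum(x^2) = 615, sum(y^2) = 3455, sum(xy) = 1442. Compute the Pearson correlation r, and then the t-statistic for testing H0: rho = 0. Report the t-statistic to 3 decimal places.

7.070

S_xy = nΣxy − ΣxΣy = 8·1442 − 63·149 = 11536 − 9387 = 2149
S_xx = nΣx² − (Σx)² = 8·615 − 63² = 4920 − 3969 = 951
S_yy = nΣy² − (Σy)² = 8·3455 − 149² = 27640 − 22201 = 5439
r = S_xy / √(S_xx·S_yy) = 2149 / √(951·5439) = 2149 / √5172489 = 2149 / 2274.3107 = 0.9449
t = r·√(n−2)/√(1−r²) = 0.9449·√6 / √(1−0.892836) = 2.314523 / 0.327359 = 7.070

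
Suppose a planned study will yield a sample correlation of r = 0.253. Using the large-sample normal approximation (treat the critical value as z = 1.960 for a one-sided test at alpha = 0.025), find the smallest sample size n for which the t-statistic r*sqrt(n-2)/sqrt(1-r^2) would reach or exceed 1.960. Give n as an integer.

59

Need r·√(n−2)/√(1−r²) ≥ 1.960
√(n−2) ≥ 1.960·√(1−0.064009) / 0.253 = 1.960·0.967466 / 0.253 = 7.4950
n−2 ≥ 56.1750  ⇒  n ≥ 58.1750
Smallest integer n = 59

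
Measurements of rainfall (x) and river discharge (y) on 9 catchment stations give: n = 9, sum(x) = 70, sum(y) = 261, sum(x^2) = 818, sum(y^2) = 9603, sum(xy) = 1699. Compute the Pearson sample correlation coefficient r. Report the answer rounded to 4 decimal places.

-0.4437

S_xy = nΣxy − ΣxΣy = 9·1699 − 70·261 = 15291 − 18270 = -2979
S_xx = nΣx² − (Σx)² = 9·818 − 70² = 7362 − 4900 = 2462
S_yy = nΣy² − (Σy)² = 9·9603 − 261² = 86427 − 68121 = 18306
r = S_xy / √(S_xx·S_yy) = -2979 / √(2462·18306) = -2979 / √45069372 = -2979 / 6713.3726 = -0.4437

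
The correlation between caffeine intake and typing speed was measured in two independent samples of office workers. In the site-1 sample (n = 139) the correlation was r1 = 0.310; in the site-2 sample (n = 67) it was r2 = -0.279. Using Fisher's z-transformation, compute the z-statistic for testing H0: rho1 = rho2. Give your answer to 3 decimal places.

4.005

Fisher z-transforms: z1 = atanh(0.310) = 0.320545, z2 = atanh(-0.279) = -0.286597; difference d = 0.607142
Var(d) = 1/136 + 1/64 = 0.0073529 + 0.0156250 = 0.0229779
z = d/√Var(d) = 0.607142 / √0.0229779 = 0.607142 / 0.151585 = 4.005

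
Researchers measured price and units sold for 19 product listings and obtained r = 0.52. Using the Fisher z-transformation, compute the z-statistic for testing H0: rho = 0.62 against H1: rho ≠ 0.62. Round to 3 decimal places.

-0.595

z_r = atanh(0.52) = 0.576340,  z_0 = atanh(0.62) = 0.725005
SE = 1/√(n−3) = 1/√16 = 0.250000
z = (z_r − z_0)/SE = (0.576340 − 0.725005) / 0.250000 = -0.148665 / 0.250000 = -0.595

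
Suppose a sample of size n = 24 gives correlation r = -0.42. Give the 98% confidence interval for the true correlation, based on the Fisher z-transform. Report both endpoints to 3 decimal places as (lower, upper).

Fisher z: z_r = atanh(r) = ½·ln((1+(-0.42))/(1−(-0.42))) = -0.447692
SE(z) = 1/√(n−3) = 1/√21 = 0.218218
98% ⇒ z* = 2.326; margin = 2.326·0.218218 = 0.507575
CI on z-scale: (-0.955267, 0.059883)
Back-transform: tanh(-0.955267) = -0.742158, tanh(0.059883) = 0.059812

(-0.742, 0.060)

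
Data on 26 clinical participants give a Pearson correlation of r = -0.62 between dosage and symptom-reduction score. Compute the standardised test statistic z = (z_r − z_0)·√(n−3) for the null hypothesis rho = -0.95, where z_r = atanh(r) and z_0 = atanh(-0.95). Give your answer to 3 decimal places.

5.308

z_r = atanh(-0.62) = -0.725005,  z_0 = atanh(-0.95) = -1.831781
SE = 1/√(n−3) = 1/√23 = 0.208514
z = (z_r − z_0)/SE = (-0.725005 − (-1.831781)) / 0.208514 = 1.106776 / 0.208514 = 5.308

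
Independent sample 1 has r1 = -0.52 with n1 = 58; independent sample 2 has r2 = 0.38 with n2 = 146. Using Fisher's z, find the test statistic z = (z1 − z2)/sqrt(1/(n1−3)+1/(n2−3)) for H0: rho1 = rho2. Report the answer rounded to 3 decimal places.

-6.154

Fisher z-transforms: z1 = atanh(-0.52) = -0.576340, z2 = atanh(0.38) = 0.400060; difference d = -0.976400
Var(d) = 1/55 + 1/143 = 0.0181818 + 0.0069930 = 0.0251748
z = d/√Var(d) = -0.976400 / √0.0251748 = -0.976400 / 0.158666 = -6.154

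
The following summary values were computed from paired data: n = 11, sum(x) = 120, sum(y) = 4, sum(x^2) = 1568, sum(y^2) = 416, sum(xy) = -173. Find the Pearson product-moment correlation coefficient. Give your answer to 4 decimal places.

-0.6613

Numerator: nΣxy − (Σx)(Σy) = 11·(-173) − (120)(4) = -2383
Denominator: √[(nΣx²−(Σx)²)(nΣy²−(Σy)²)]
  nΣx²−(Σx)² = 11·1568 − 14400 = 2848;  nΣy²−(Σy)² = 11·416 − 16 = 4560
  √(2848·4560) = √12986880 = 3603.7314
r = -2383 / 3603.7314 = -0.6613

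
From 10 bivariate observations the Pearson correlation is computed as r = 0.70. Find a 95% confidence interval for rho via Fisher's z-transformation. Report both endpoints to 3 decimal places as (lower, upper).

(0.126, 0.923)

z_r = atanh(0.70) = 0.867301;  SE = 1/√(n−3) = 1/√7 = 0.377964
z-limits: 0.867301 ± 1.960·0.377964 = 0.867301 ± 0.740809 = [0.126492, 1.608110]
ρ-limits: (tanh 0.126492, tanh 1.608110) = (0.126, 0.923)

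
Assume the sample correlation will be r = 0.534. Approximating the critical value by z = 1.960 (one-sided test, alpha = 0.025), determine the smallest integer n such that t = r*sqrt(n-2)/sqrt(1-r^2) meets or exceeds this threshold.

12

r√(n−2)/√(1−r²) ≥ 1.960  ⇔  n−2 ≥ (1.960)²·(1−r²)/r²
(1−r²)/r² = (1−0.285156)/0.285156 = 2.5069
n ≥ 2 + 3.8416·2.5069 = 2 + 9.6305 = 11.6305
⌈11.6305⌉ = 12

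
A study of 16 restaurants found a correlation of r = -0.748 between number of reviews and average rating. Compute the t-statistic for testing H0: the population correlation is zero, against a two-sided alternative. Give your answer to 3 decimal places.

-4.217

1 − r² = 1 − 0.559504 = 0.440496;  √(1−r²) = 0.663699
√(n−2) = √14 = 3.741657
t = r·√(n−2)/√(1−r²) = -0.748 · 3.741657 / 0.663699 = -4.217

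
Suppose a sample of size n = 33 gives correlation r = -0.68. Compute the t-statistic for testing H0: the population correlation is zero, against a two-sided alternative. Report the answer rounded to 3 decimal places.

-5.164

t = r·√(n−2) / √(1−r²) with r = -0.68, n = 33
  = -0.68·√31 / √(1 − 0.4624)
  = -0.68·5.567764 / 0.733212
  = -3.786080 / 0.733212 = -5.164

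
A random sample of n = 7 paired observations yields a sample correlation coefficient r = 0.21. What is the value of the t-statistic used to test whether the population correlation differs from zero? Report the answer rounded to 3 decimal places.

t = r·√(n−2) / √(1−r²) with r = 0.21, n = 7
  = 0.21·√5 / √(1 − 0.0441)
  = 0.21·2.236068 / 0.977701
  = 0.469574 / 0.977701 = 0.480

0.480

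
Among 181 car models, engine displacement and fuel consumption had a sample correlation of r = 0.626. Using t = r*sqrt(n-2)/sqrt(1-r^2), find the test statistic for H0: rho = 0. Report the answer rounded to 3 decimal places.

10.740

1 − r² = 1 − 0.391876 = 0.608124;  √(1−r²) = 0.779823
√(n−2) = √179 = 13.379088
t = r·√(n−2)/√(1−r²) = 0.626 · 13.379088 / 0.779823 = 10.740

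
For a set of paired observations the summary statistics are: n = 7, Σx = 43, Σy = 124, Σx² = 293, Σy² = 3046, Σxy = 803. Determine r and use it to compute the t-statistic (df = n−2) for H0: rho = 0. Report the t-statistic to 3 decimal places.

0.611

S_xy = nΣxy − ΣxΣy = 7·803 − 43·124 = 5621 − 5332 = 289
S_xx = nΣx² − (Σx)² = 7·293 − 43² = 2051 − 1849 = 202
S_yy = nΣy² − (Σy)² = 7·3046 − 124² = 21322 − 15376 = 5946
r = S_xy / √(S_xx·S_yy) = 289 / √(202·5946) = 289 / √1201092 = 289 / 1095.9434 = 0.2637
t = r·√(n−2)/√(1−r²) = 0.2637·√5 / √(1−0.069538) = 0.589651 / 0.964605 = 0.611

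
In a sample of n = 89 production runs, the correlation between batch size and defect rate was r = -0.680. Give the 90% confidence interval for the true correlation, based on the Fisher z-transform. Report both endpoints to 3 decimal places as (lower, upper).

(-0.764, -0.573)

z_r = atanh(-0.680) = -0.829114;  SE = 1/√(n−3) = 1/√86 = 0.107833
z-limits: -0.829114 ± 1.645·0.107833 = -0.829114 ± 0.177385 = [-1.006499, -0.651729]
ρ-limits: (tanh -1.006499, tanh -0.651729) = (-0.764, -0.573)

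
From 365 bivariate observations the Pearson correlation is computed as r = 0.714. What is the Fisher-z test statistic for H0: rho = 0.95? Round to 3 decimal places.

-17.818

z_r = atanh(0.714) = 0.895297,  z_0 = atanh(0.95) = 1.831781
SE = 1/√(n−3) = 1/√362 = 0.052559
z = (z_r − z_0)/SE = (0.895297 − 1.831781) / 0.052559 = -0.936484 / 0.052559 = -17.818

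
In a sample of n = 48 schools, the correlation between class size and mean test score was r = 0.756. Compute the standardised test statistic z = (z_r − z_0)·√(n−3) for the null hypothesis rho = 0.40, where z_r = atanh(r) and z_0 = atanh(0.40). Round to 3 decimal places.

Fisher z: atanh(0.756) = 0.986813, atanh(0.40) = 0.423649
z = (z_r − z_0)·√(n−3) = (0.986813 − 0.423649)·√45 = 0.563164 · 6.708204 = 3.778

3.778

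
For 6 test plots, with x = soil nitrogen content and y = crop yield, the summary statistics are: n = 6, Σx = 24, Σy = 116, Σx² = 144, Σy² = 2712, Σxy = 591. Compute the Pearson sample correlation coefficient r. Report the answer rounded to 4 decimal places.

Numerator: nΣxy − (Σx)(Σy) = 6·591 − (24)(116) = 762
Denominator: √[(nΣx²−(Σx)²)(nΣy²−(Σy)²)]
  nΣx²−(Σx)² = 6·144 − 576 = 288;  nΣy²−(Σy)² = 6·2712 − 13456 = 2816
  √(288·2816) = √811008 = 900.5598
r = 762 / 900.5598 = 0.8461

0.8461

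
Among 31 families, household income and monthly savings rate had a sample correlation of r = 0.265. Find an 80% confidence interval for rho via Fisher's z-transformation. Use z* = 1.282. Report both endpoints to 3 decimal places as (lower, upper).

Fisher z: z_r = atanh(r) = ½·ln((1+0.265)/(1−0.265)) = 0.271478
SE(z) = 1/√(n−3) = 1/√28 = 0.188982
80% ⇒ z* = 1.282; margin = 1.282·0.188982 = 0.242275
CI on z-scale: (0.029203, 0.513753)
Back-transform: tanh(0.029203) = 0.029195, tanh(0.513753) = 0.472864

(0.029, 0.473)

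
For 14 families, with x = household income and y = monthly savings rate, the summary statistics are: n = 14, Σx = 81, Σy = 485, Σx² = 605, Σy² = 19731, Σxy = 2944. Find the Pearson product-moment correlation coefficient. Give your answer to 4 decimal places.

0.2182

S_xy = nΣxy − ΣxΣy = 14·2944 − 81·485 = 41216 − 39285 = 1931
S_xx = nΣx² − (Σx)² = 14·605 − 81² = 8470 − 6561 = 1909
S_yy = nΣy² − (Σy)² = 14·19731 − 485² = 276234 − 235225 = 41009
r = S_xy / √(S_xx·S_yy) = 1931 / √(1909·41009) = 1931 / √78286181 = 1931 / 8847.9478 = 0.2182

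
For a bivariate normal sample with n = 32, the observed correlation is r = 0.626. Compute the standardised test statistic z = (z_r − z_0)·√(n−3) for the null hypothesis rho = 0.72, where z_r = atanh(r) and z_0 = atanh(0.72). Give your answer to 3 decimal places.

-0.931

Fisher z: atanh(0.626) = 0.734811, atanh(0.72) = 0.907645
z = (z_r − z_0)·√(n−3) = (0.734811 − 0.907645)·√29 = -0.172834 · 5.385165 = -0.931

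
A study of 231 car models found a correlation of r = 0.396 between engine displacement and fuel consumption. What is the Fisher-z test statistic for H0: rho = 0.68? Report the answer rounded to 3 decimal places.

z_r = atanh(0.396) = 0.418896,  z_0 = atanh(0.68) = 0.829114
SE = 1/√(n−3) = 1/√228 = 0.066227
z = (z_r − z_0)/SE = (0.418896 − 0.829114) / 0.066227 = -0.410218 / 0.066227 = -6.194

-6.194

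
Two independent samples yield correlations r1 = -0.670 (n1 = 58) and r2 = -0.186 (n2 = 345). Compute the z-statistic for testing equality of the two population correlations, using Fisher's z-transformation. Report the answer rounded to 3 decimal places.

Fisher z-transforms: z1 = atanh(-0.670) = -0.810743, z2 = atanh(-0.186) = -0.188191; difference d = -0.622552
Var(d) = 1/55 + 1/342 = 0.0181818 + 0.0029240 = 0.0211058
z = d/√Var(d) = -0.622552 / √0.0211058 = -0.622552 / 0.145278 = -4.285

-4.285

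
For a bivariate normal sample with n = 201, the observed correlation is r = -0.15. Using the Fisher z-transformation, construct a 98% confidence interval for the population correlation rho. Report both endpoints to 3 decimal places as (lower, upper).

(-0.306, 0.014)

z_r = atanh(-0.15) = -0.151140;  SE = 1/√(n−3) = 1/√198 = 0.071067
z-limits: -0.151140 ± 2.326·0.071067 = -0.151140 ± 0.165302 = [-0.316442, 0.014162]
ρ-limits: (tanh -0.316442, tanh 0.014162) = (-0.306, 0.014)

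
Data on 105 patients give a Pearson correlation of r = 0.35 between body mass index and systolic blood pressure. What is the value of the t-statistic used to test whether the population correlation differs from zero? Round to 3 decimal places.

3.792

t = r·√(n−2) / √(1−r²) with r = 0.35, n = 105
  = 0.35·√103 / √(1 − 0.1225)
  = 0.35·10.148892 / 0.936750
  = 3.552112 / 0.936750 = 3.792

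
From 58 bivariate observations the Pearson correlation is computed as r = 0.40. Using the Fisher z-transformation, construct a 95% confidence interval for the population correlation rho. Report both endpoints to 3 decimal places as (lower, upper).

(0.158, 0.597)

z_r = atanh(0.40) = 0.423649;  SE = 1/√(n−3) = 1/√55 = 0.134840
z-limits: 0.423649 ± 1.960·0.134840 = 0.423649 ± 0.264286 = [0.159363, 0.687935]
ρ-limits: (tanh 0.159363, tanh 0.687935) = (0.158, 0.597)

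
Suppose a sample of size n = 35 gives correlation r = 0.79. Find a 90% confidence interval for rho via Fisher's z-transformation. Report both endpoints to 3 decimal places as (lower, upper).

Fisher z: z_r = atanh(r) = ½·ln((1+0.79)/(1−0.79)) = 1.071432
SE(z) = 1/√(n−3) = 1/√32 = 0.176777
90% ⇒ z* = 1.645; margin = 1.645·0.176777 = 0.290798
CI on z-scale: (0.780634, 1.362230)
Back-transform: tanh(0.780634) = 0.653070, tanh(1.362230) = 0.876909

(0.653, 0.877)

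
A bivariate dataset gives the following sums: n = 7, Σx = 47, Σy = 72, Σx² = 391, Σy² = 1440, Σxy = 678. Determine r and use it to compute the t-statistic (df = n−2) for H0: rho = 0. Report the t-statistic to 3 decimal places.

Numerator: nΣxy − (Σx)(Σy) = 7·678 − (47)(72) = 1362
Denominator: √[(nΣx²−(Σx)²)(nΣy²−(Σy)²)]
  nΣx²−(Σx)² = 7·391 − 2209 = 528;  nΣy²−(Σy)² = 7·1440 − 5184 = 4896
  √(528·4896) = √2585088 = 1607.8209
r = 1362 / 1607.8209 = 0.8471
t = r·√(n−2)/√(1−r²) = 0.8471·√5 / √(1−0.717578) = 1.894173 / 0.531434 = 3.564

3.564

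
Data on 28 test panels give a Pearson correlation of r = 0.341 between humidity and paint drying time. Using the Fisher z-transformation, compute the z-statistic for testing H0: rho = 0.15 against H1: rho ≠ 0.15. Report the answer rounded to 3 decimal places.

Fisher z: atanh(0.341) = 0.355224, atanh(0.15) = 0.151140
z = (z_r − z_0)·√(n−3) = (0.355224 − 0.151140)·√25 = 0.204084 · 5.000000 = 1.020

1.020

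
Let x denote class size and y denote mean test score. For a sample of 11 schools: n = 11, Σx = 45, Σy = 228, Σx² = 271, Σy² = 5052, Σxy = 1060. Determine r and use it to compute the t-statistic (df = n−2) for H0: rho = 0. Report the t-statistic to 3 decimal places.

Numerator: nΣxy − (Σx)(Σy) = 11·1060 − (45)(228) = 1400
Denominator: √[(nΣx²−(Σx)²)(nΣy²−(Σy)²)]
  nΣx²−(Σx)² = 11·271 − 2025 = 956;  nΣy²−(Σy)² = 11·5052 − 51984 = 3588
  √(956·3588) = √3430128 = 1852.0605
r = 1400 / 1852.0605 = 0.7559
t = r·√(n−2)/√(1−r²) = 0.7559·√9 / √(1−0.571385) = 2.267700 / 0.654687 = 3.464

3.464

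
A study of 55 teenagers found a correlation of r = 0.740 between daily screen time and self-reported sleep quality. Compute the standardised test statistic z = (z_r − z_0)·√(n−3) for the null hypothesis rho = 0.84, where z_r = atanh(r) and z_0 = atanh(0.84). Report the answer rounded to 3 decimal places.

Fisher z: atanh(0.740) = 0.950479, atanh(0.84) = 1.221174
z = (z_r − z_0)·√(n−3) = (0.950479 − 1.221174)·√52 = -0.270695 · 7.211103 = -1.952

-1.952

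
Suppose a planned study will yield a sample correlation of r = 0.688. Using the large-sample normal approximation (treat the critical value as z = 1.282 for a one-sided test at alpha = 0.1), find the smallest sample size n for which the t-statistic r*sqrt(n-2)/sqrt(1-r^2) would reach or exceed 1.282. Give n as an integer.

4

r√(n−2)/√(1−r²) ≥ 1.282  ⇔  n−2 ≥ (1.282)²·(1−r²)/r²
(1−r²)/r² = (1−0.473344)/0.473344 = 1.1126
n ≥ 2 + 1.643524·1.1126 = 2 + 1.8286 = 3.8286
⌈3.8286⌉ = 4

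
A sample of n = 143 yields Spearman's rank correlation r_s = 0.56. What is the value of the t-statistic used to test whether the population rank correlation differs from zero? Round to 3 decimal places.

8.026

1 − r_s² = 1 − 0.3136 = 0.6864;  √(1−r_s²) = 0.828493
√(n−2) = √141 = 11.874342
t = r_s·√(n−2)/√(1−r_s²) = 0.56 · 11.874342 / 0.828493 = 8.026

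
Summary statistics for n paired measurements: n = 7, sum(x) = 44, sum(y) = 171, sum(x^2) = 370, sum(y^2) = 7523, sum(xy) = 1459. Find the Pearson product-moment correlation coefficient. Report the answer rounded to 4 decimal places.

0.6871

S_xy = nΣxy − ΣxΣy = 7·1459 − 44·171 = 10213 − 7524 = 2689
S_xx = nΣx² − (Σx)² = 7·370 − 44² = 2590 − 1936 = 654
S_yy = nΣy² − (Σy)² = 7·7523 − 171² = 52661 − 29241 = 23420
r = S_xy / √(S_xx·S_yy) = 2689 / √(654·23420) = 2689 / √15316680 = 2689 / 3913.6530 = 0.6871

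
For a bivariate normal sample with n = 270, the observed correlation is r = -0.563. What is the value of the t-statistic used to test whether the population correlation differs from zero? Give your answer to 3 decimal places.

-11.152

t = r·√(n−2) / √(1−r²) with r = -0.563, n = 270
  = -0.563·√268 / √(1 − 0.316969)
  = -0.563·16.370706 / 0.826457
  = -9.216707 / 0.826457 = -11.152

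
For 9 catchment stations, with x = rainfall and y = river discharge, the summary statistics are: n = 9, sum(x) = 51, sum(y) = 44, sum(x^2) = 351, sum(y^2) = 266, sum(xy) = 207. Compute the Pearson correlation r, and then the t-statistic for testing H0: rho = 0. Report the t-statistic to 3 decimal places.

Numerator: nΣxy − (Σx)(Σy) = 9·207 − (51)(44) = -381
Denominator: √[(nΣx²−(Σx)²)(nΣy²−(Σy)²)]
  nΣx²−(Σx)² = 9·351 − 2601 = 558;  nΣy²−(Σy)² = 9·266 − 1936 = 458
  √(558·458) = √255564 = 505.5334
r = -381 / 505.5334 = -0.7537
t = r·√(n−2)/√(1−r²) = -0.7537·√7 / √(1−0.568064) = -1.994103 / 0.657218 = -3.034

-3.034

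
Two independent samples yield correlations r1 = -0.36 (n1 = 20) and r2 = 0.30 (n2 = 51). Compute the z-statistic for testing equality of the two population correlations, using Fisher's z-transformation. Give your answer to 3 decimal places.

z1 = atanh(-0.36) = -0.376886,  z2 = atanh(0.30) = 0.309520
SE = √(1/(n1−3) + 1/(n2−3)) = √(1/17 + 1/48) = √(0.0588235 + 0.0208333) = √0.0796568 = 0.282235
z = (z1 − z2)/SE = (-0.376886 − 0.309520) / 0.282235 = -0.686406 / 0.282235 = -2.432

-2.432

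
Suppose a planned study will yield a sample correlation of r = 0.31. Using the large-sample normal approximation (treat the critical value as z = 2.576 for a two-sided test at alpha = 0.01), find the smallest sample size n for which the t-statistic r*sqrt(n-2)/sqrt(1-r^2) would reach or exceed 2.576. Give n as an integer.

Need r·√(n−2)/√(1−r²) ≥ 2.576
√(n−2) ≥ 2.576·√(1−0.0961) / 0.31 = 2.576·0.950737 / 0.31 = 7.9003
n−2 ≥ 62.4147  ⇒  n ≥ 64.4147
Smallest integer n = 65

65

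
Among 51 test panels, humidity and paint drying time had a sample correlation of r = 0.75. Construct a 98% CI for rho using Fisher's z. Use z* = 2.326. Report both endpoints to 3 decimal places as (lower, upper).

(0.563, 0.864)

z_r = atanh(0.75) = 0.972955;  SE = 1/√(n−3) = 1/√48 = 0.144338
z-limits: 0.972955 ± 2.326·0.144338 = 0.972955 ± 0.335730 = [0.637225, 1.308685]
ρ-limits: (tanh 0.637225, tanh 1.308685) = (0.563, 0.864)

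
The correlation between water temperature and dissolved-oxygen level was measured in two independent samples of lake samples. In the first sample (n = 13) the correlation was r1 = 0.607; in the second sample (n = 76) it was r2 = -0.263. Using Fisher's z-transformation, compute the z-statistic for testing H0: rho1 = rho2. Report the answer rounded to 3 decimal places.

2.887

z1 = atanh(0.607) = 0.704157,  z2 = atanh(-0.263) = -0.269329
SE = √(1/(n1−3) + 1/(n2−3)) = √(1/10 + 1/73) = √(0.1000000 + 0.0136986) = √0.1136986 = 0.337192
z = (z1 − z2)/SE = (0.704157 − (-0.269329)) / 0.337192 = 0.973486 / 0.337192 = 2.887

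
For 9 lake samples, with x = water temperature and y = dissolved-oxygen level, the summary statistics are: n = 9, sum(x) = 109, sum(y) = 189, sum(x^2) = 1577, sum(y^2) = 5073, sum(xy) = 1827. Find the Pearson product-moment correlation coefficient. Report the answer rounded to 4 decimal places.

S_xy = nΣxy − ΣxΣy = 9·1827 − 109·189 = 16443 − 20601 = -4158
S_xx = nΣx² − (Σx)² = 9·1577 − 109² = 14193 − 11881 = 2312
S_yy = nΣy² − (Σy)² = 9·5073 − 189² = 45657 − 35721 = 9936
r = S_xy / √(S_xx·S_yy) = -4158 / √(2312·9936) = -4158 / √22972032 = -4158 / 4792.9148 = -0.8675

-0.8675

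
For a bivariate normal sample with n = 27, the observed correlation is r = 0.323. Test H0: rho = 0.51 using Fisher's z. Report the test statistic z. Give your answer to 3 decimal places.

Fisher z: atanh(0.323) = 0.334993, atanh(0.51) = 0.562730
z = (z_r − z_0)·√(n−3) = (0.334993 − 0.562730)·√24 = -0.227737 · 4.898979 = -1.116

-1.116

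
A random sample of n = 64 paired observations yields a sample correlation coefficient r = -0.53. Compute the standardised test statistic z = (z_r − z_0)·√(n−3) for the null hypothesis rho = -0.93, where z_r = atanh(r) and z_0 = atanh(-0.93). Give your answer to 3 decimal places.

z_r = atanh(-0.53) = -0.590145,  z_0 = atanh(-0.93) = -1.658390
SE = 1/√(n−3) = 1/√61 = 0.128037
z = (z_r − z_0)/SE = (-0.590145 − (-1.658390)) / 0.128037 = 1.068245 / 0.128037 = 8.343

8.343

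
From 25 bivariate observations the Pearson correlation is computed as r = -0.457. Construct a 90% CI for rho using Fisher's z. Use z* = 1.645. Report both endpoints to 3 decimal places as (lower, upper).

z_r = atanh(-0.457) = -0.493513;  SE = 1/√(n−3) = 1/√22 = 0.213201
z-limits: -0.493513 ± 1.645·0.213201 = -0.493513 ± 0.350716 = [-0.844229, -0.142797]
ρ-limits: (tanh -0.844229, tanh -0.142797) = (-0.688, -0.142)

(-0.688, -0.142)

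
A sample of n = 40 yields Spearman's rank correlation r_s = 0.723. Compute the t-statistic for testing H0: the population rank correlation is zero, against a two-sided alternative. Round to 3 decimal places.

t = r_s·√(n−2) / √(1−r_s²) with r_s = 0.723, n = 40
  = 0.723·√38 / √(1 − 0.522729)
  = 0.723·6.164414 / 0.690848
  = 4.456871 / 0.690848 = 6.451

6.451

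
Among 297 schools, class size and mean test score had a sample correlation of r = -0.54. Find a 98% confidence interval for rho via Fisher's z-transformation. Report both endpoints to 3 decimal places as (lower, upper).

(-0.629, -0.437)

z_r = atanh(-0.54) = -0.604156;  SE = 1/√(n−3) = 1/√294 = 0.058321
z-limits: -0.604156 ± 2.326·0.058321 = -0.604156 ± 0.135655 = [-0.739811, -0.468501]
ρ-limits: (tanh -0.739811, tanh -0.468501) = (-0.629, -0.437)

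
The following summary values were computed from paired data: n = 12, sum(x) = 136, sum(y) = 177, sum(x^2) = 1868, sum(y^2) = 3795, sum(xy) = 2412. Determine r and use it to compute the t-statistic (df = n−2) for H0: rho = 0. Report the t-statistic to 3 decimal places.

2.725

Numerator: nΣxy − (Σx)(Σy) = 12·2412 − (136)(177) = 4872
Denominator: √[(nΣx²−(Σx)²)(nΣy²−(Σy)²)]
  nΣx²−(Σx)² = 12·1868 − 18496 = 3920;  nΣy²−(Σy)² = 12·3795 − 31329 = 14211
  √(3920·14211) = √55707120 = 7463.7203
r = 4872 / 7463.7203 = 0.6528
t = r·√(n−2)/√(1−r²) = 0.6528·√10 / √(1−0.426148) = 2.064335 / 0.757530 = 2.725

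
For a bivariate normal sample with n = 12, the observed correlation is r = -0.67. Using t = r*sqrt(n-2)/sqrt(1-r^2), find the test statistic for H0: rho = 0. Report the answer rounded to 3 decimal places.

-2.854

1 − r² = 1 − 0.4489 = 0.5511;  √(1−r²) = 0.742361
√(n−2) = √10 = 3.162278
t = r·√(n−2)/√(1−r²) = -0.67 · 3.162278 / 0.742361 = -2.854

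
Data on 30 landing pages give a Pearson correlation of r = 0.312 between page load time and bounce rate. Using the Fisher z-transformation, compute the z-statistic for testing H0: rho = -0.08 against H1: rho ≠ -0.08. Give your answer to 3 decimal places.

z_r = atanh(0.312) = 0.322760,  z_0 = atanh(-0.08) = -0.080171
SE = 1/√(n−3) = 1/√27 = 0.192450
z = (z_r − z_0)/SE = (0.322760 − (-0.080171)) / 0.192450 = 0.402931 / 0.192450 = 2.094

2.094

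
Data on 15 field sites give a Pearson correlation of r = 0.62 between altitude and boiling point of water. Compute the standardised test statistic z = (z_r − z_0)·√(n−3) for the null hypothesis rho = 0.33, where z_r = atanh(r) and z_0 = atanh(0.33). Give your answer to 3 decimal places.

z_r = atanh(0.62) = 0.725005,  z_0 = atanh(0.33) = 0.342828
SE = 1/√(n−3) = 1/√12 = 0.288675
z = (z_r − z_0)/SE = (0.725005 − 0.342828) / 0.288675 = 0.382177 / 0.288675 = 1.324

1.324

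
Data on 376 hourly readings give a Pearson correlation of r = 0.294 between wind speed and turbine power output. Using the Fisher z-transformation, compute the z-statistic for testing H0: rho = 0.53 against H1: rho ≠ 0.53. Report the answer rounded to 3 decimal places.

Fisher z: atanh(0.294) = 0.302939, atanh(0.53) = 0.590145
z = (z_r − z_0)·√(n−3) = (0.302939 − 0.590145)·√373 = -0.287206 · 19.313208 = -5.547

-5.547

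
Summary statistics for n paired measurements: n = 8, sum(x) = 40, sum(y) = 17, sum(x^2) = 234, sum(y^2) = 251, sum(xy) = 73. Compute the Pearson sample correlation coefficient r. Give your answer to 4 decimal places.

-0.1404

S_xy = nΣxy − ΣxΣy = 8·73 − 40·17 = 584 − 680 = -96
S_xx = nΣx² − (Σx)² = 8·234 − 40² = 1872 − 1600 = 272
S_yy = nΣy² − (Σy)² = 8·251 − 17² = 2008 − 289 = 1719
r = S_xy / √(S_xx·S_yy) = -96 / √(272·1719) = -96 / √467568 = -96 / 683.7894 = -0.1404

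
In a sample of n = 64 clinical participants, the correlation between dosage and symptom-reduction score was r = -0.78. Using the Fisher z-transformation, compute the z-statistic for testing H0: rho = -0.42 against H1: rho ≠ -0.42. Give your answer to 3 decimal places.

z_r = atanh(-0.78) = -1.045371,  z_0 = atanh(-0.42) = -0.447692
SE = 1/√(n−3) = 1/√61 = 0.128037
z = (z_r − z_0)/SE = (-1.045371 − (-0.447692)) / 0.128037 = -0.597679 / 0.128037 = -4.668

-4.668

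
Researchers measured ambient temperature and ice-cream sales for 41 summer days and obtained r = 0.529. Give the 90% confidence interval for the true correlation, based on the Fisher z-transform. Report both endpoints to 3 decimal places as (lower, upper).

(0.311, 0.694)

Fisher z: z_r = atanh(r) = ½·ln((1+0.529)/(1−0.529)) = 0.588756
SE(z) = 1/√(n−3) = 1/√38 = 0.162221
90% ⇒ z* = 1.645; margin = 1.645·0.162221 = 0.266854
CI on z-scale: (0.321902, 0.855610)
Back-transform: tanh(0.321902) = 0.311226, tanh(0.855610) = 0.693989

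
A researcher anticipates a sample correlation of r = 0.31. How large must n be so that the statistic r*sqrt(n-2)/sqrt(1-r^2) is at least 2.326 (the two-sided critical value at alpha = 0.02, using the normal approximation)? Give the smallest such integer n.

Need r·√(n−2)/√(1−r²) ≥ 2.326
√(n−2) ≥ 2.326·√(1−0.0961) / 0.31 = 2.326·0.950737 / 0.31 = 7.1336
n−2 ≥ 50.8882  ⇒  n ≥ 52.8882
Smallest integer n = 53

53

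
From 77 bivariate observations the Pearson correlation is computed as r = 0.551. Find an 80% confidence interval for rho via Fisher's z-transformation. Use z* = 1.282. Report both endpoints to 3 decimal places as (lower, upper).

z_r = atanh(0.551) = 0.619816;  SE = 1/√(n−3) = 1/√74 = 0.116248
z-limits: 0.619816 ± 1.282·0.116248 = 0.619816 ± 0.149030 = [0.470786, 0.768846]
ρ-limits: (tanh 0.470786, tanh 0.768846) = (0.439, 0.646)

(0.439, 0.646)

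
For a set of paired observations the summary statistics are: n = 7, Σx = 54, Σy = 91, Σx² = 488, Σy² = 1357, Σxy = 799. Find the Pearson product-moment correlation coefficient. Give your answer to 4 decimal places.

Numerator: nΣxy − (Σx)(Σy) = 7·799 − (54)(91) = 679
Denominator: √[(nΣx²−(Σx)²)(nΣy²−(Σy)²)]
  nΣx²−(Σx)² = 7·488 − 2916 = 500;  nΣy²−(Σy)² = 7·1357 − 8281 = 1218
  √(500·1218) = √609000 = 780.3845
r = 679 / 780.3845 = 0.8701

0.8701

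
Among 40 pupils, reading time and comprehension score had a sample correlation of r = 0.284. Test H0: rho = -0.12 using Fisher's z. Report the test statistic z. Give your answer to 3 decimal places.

2.510

z_r = atanh(0.284) = 0.292028,  z_0 = atanh(-0.12) = -0.120581
SE = 1/√(n−3) = 1/√37 = 0.164399
z = (z_r − z_0)/SE = (0.292028 − (-0.120581)) / 0.164399 = 0.412609 / 0.164399 = 2.510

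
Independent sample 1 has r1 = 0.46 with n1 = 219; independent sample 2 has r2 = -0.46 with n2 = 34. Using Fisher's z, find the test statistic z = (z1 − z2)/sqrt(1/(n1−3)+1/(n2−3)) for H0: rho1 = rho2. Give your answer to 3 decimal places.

Fisher z-transforms: z1 = atanh(0.46) = 0.497311, z2 = atanh(-0.46) = -0.497311; difference d = 0.994622
Var(d) = 1/216 + 1/31 = 0.0046296 + 0.0322581 = 0.0368877
z = d/√Var(d) = 0.994622 / √0.0368877 = 0.994622 / 0.192062 = 5.179

5.179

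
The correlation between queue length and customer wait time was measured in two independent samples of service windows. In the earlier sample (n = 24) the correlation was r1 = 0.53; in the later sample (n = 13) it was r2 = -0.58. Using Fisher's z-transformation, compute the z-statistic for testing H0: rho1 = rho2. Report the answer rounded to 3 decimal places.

3.260

z1 = atanh(0.53) = 0.590145,  z2 = atanh(-0.58) = -0.662463
SE = √(1/(n1−3) + 1/(n2−3)) = √(1/21 + 1/10) = √(0.0476190 + 0.1000000) = √0.1476190 = 0.384212
z = (z1 − z2)/SE = (0.590145 − (-0.662463)) / 0.384212 = 1.252608 / 0.384212 = 3.260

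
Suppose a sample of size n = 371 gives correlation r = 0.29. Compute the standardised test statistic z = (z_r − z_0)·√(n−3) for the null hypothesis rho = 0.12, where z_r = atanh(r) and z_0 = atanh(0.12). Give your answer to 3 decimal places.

3.414

z_r = atanh(0.29) = 0.298566,  z_0 = atanh(0.12) = 0.120581
SE = 1/√(n−3) = 1/√368 = 0.052129
z = (z_r − z_0)/SE = (0.298566 − 0.120581) / 0.052129 = 0.177985 / 0.052129 = 3.414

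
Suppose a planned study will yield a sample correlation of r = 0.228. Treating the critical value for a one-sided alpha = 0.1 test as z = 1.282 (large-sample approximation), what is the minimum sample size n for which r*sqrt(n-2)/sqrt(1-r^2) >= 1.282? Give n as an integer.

r√(n−2)/√(1−r²) ≥ 1.282  ⇔  n−2 ≥ (1.282)²·(1−r²)/r²
(1−r²)/r² = (1−0.051984)/0.051984 = 18.2367
n ≥ 2 + 1.643524·18.2367 = 2 + 29.9725 = 31.9725
⌈31.9725⌉ = 32

32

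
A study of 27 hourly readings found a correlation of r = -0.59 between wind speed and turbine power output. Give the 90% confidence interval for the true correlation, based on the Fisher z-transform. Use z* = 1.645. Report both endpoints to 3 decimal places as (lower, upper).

Fisher z: z_r = atanh(r) = ½·ln((1+(-0.59))/(1−(-0.59))) = -0.677666
SE(z) = 1/√(n−3) = 1/√24 = 0.204124
90% ⇒ z* = 1.645; margin = 1.645·0.204124 = 0.335784
CI on z-scale: (-1.013450, -0.341882)
Back-transform: tanh(-1.013450) = -0.767185, tanh(-0.341882) = -0.329157

(-0.767, -0.329)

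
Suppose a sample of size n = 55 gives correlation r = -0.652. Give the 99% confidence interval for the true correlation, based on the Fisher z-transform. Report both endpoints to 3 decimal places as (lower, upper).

Fisher z: z_r = atanh(r) = ½·ln((1+(-0.652))/(1−(-0.652))) = -0.778770
SE(z) = 1/√(n−3) = 1/√52 = 0.138675
99% ⇒ z* = 2.576; margin = 2.576·0.138675 = 0.357227
CI on z-scale: (-1.135997, -0.421543)
Back-transform: tanh(-1.135997) = -0.813062, tanh(-0.421543) = -0.398230

(-0.813, -0.398)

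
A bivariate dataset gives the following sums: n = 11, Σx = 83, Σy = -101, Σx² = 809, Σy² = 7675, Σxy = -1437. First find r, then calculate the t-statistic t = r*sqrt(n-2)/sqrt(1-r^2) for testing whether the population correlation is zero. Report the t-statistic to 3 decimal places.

-2.296

S_xy = nΣxy − ΣxΣy = 11·(-1437) − 83·(-101) = -15807 − (-8383) = -7424
S_xx = nΣx² − (Σx)² = 11·809 − 83² = 8899 − 6889 = 2010
S_yy = nΣy² − (Σy)² = 11·7675 − (-101)² = 84425 − 10201 = 74224
r = S_xy / √(S_xx·S_yy) = -7424 / √(2010·74224) = -7424 / √149190240 = -7424 / 12214.3457 = -0.6078
t = r·√(n−2)/√(1−r²) = -0.6078·√9 / √(1−0.369421) = -1.823400 / 0.794090 = -2.296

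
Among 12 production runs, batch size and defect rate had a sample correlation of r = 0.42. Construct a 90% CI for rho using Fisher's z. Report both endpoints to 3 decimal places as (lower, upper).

(-0.100, 0.760)

Fisher z: z_r = atanh(r) = ½·ln((1+0.42)/(1−0.42)) = 0.447692
SE(z) = 1/√(n−3) = 1/√9 = 0.333333
90% ⇒ z* = 1.645; margin = 1.645·0.333333 = 0.548333
CI on z-scale: (-0.100641, 0.996025)
Back-transform: tanh(-0.100641) = -0.100303, tanh(0.996025) = 0.759920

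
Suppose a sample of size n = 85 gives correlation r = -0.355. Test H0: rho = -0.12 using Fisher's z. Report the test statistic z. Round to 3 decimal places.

z_r = atanh(-0.355) = -0.371153,  z_0 = atanh(-0.12) = -0.120581
SE = 1/√(n−3) = 1/√82 = 0.110432
z = (z_r − z_0)/SE = (-0.371153 − (-0.120581)) / 0.110432 = -0.250572 / 0.110432 = -2.269

-2.269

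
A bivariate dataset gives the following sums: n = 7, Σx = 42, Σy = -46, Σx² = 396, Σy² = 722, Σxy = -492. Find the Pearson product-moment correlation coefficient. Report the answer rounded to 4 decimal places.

S_xy = nΣxy − ΣxΣy = 7·(-492) − 42·(-46) = -3444 − (-1932) = -1512
S_xx = nΣx² − (Σx)² = 7·396 − 42² = 2772 − 1764 = 1008
S_yy = nΣy² − (Σy)² = 7·722 − (-46)² = 5054 − 2116 = 2938
r = S_xy / √(S_xx·S_yy) = -1512 / √(1008·2938) = -1512 / √2961504 = -1512 / 1720.9021 = -0.8786

-0.8786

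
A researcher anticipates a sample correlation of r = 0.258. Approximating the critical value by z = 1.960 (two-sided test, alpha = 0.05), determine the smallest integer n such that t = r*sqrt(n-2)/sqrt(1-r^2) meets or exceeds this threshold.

56

r√(n−2)/√(1−r²) ≥ 1.960  ⇔  n−2 ≥ (1.960)²·(1−r²)/r²
(1−r²)/r² = (1−0.066564)/0.066564 = 14.0231
n ≥ 2 + 3.8416·14.0231 = 2 + 53.8711 = 55.8711
⌈55.8711⌉ = 56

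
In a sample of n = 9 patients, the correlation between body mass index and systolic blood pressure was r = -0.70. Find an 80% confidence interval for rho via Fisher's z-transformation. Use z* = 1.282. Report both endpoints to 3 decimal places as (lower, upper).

(-0.883, -0.331)

z_r = atanh(-0.70) = -0.867301;  SE = 1/√(n−3) = 1/√6 = 0.408248
z-limits: -0.867301 ± 1.282·0.408248 = -0.867301 ± 0.523374 = [-1.390675, -0.343927]
ρ-limits: (tanh -1.390675, tanh -0.343927) = (-0.883, -0.331)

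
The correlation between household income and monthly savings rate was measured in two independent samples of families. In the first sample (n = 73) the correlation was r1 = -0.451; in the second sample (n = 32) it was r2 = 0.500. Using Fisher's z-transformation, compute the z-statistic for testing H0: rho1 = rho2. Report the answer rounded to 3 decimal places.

Fisher z-transforms: z1 = atanh(-0.451) = -0.485955, z2 = atanh(0.500) = 0.549306; difference d = -1.035261
Var(d) = 1/70 + 1/29 = 0.0142857 + 0.0344828 = 0.0487685
z = d/√Var(d) = -1.035261 / √0.0487685 = -1.035261 / 0.220836 = -4.688

-4.688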